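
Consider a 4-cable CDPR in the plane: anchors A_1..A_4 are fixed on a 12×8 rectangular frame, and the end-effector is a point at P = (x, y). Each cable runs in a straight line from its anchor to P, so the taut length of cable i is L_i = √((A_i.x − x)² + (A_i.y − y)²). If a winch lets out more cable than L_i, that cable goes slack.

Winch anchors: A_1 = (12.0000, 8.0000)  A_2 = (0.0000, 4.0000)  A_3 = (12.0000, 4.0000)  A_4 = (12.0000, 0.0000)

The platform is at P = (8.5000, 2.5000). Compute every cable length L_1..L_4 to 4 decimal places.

L_1: Δ = A_1−P = (3.5000, 5.5000) → ‖Δ‖ = √42.5000 = 6.5192
L_2: Δ = A_2−P = (-8.5000, 1.5000) → ‖Δ‖ = √74.5000 = 8.6313
L_3: Δ = A_3−P = (3.5000, 1.5000) → ‖Δ‖ = √14.5000 = 3.8079
L_4: Δ = A_4−P = (3.5000, -2.5000) → ‖Δ‖ = √18.5000 = 4.3012

(6.5192, 8.6313, 3.8079, 4.3012)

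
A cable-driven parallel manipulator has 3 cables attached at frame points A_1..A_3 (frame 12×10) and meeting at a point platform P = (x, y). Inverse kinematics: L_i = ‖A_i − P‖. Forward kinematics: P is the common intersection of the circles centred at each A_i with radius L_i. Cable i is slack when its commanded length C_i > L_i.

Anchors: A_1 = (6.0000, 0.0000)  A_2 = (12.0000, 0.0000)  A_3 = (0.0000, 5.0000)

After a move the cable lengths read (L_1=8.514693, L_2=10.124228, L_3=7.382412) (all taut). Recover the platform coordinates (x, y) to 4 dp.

(6.5000, 8.5000)

expand ‖A_i−P‖²=L_i² and subtract eq 1 (c_i ≔ ‖A_i‖²−L_i²)
c_1 = 36.0000+0.0000−72.5000 = -36.5000
eq1−eq2 → [-12.0000  0.0000]·P = -78.0000
eq1−eq3 → [12.0000  -10.0000]·P = -7.0000
2×2 solve → P = (6.5000, 8.5000)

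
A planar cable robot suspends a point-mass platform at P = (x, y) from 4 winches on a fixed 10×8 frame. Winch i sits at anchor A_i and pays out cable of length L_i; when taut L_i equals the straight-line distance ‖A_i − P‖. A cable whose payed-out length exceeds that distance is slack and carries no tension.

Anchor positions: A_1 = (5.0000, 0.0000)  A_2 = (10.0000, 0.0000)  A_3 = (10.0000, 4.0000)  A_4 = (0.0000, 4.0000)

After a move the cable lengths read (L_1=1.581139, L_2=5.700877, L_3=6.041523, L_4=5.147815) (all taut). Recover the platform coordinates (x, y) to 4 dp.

each cable: (A_i−P)·(A_i−P) = L_i²; let k_i = ‖A_i‖²−L_i²
k_1 = 25.0000+0.0000−2.5000 = 22.5000
row 1: -10.0000x + 0.0000y = -45.0000  (k_2=67.5000)
row 2: -10.0000x − 8.0000y = -57.0000  (k_3=79.5000)
row 3: 10.0000x − 8.0000y = 33.0000  (k_4=-10.5000)
Cramer on rows 1–2 → x = 4.5000, y = 1.5000
check cable 4: ‖A_4−P‖² = 26.5000 ≈ L_4² = 26.5000 ✓

(4.5000, 1.5000)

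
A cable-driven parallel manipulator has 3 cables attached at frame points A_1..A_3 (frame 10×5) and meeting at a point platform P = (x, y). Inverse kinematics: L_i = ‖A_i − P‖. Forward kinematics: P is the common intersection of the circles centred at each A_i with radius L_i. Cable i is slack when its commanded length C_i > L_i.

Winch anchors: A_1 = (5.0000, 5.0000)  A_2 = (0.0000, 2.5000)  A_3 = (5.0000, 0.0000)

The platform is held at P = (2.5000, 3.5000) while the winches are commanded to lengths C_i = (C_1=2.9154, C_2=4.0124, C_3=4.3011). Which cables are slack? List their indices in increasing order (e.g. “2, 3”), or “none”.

2

cable 1: √((2.5000)²+(1.5000)²)=2.9155, C_1=2.9154: taut
cable 2: √((-2.5000)²+(-1.0000)²)=2.6926, C_2=4.0124: slack
cable 3: √((2.5000)²+(-3.5000)²)=4.3012, C_3=4.3011: taut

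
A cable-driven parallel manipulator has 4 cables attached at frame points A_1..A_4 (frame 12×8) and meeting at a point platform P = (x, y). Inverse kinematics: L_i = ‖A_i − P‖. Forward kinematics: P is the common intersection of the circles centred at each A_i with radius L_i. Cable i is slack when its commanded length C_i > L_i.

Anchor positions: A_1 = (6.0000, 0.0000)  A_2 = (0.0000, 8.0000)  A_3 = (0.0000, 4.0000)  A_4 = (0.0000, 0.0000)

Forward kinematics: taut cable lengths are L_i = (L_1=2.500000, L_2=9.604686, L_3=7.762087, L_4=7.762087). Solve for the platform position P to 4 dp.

(7.5000, 2.0000)

each cable: (A_i−P)·(A_i−P) = L_i²; let c_i = ‖A_i‖²−L_i²
c_1 = 36.0000+0.0000−6.2500 = 29.7500
row 1: 12.0000x − 16.0000y = 58.0000  (c_2=-28.2500)
row 2: 12.0000x − 8.0000y = 74.0000  (c_3=-44.2500)
row 3: 12.0000x + 0.0000y = 90.0000  (c_4=-60.2500)
Cramer on rows 1–2 → x = 7.5000, y = 2.0000
check cable 4: ‖A_4−P‖² = 60.2500 ≈ L_4² = 60.2500 ✓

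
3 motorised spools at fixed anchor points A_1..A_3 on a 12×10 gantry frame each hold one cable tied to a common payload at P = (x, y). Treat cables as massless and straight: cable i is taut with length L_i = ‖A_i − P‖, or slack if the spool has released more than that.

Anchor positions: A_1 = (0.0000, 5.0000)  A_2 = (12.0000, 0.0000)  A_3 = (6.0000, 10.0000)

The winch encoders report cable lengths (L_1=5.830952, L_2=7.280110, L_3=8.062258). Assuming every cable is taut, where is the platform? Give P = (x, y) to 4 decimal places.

expand ‖A_i−P‖²=L_i² and subtract eq 1 (q_i ≔ ‖A_i‖²−L_i²)
q_1 = 0.0000+25.0000−34.0000 = -9.0000
eq1−eq2 → [-24.0000  10.0000]·P = -100.0000
eq1−eq3 → [-12.0000  -10.0000]·P = -80.0000
2×2 solve → P = (5.0000, 2.0000)

(5.0000, 2.0000)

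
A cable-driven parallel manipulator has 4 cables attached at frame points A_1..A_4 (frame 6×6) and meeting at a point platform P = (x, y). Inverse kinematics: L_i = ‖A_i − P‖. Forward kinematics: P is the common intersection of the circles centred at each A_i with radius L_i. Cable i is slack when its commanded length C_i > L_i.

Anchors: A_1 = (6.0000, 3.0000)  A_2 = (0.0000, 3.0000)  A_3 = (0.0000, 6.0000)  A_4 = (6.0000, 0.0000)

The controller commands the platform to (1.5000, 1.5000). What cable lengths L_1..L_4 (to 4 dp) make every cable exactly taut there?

L_1: Δ = A_1−P = (4.5000, 1.5000) → ‖Δ‖ = √22.5000 = 4.7434
L_2: Δ = A_2−P = (-1.5000, 1.5000) → ‖Δ‖ = √4.5000 = 2.1213
L_3: Δ = A_3−P = (-1.5000, 4.5000) → ‖Δ‖ = √22.5000 = 4.7434
L_4: Δ = A_4−P = (4.5000, -1.5000) → ‖Δ‖ = √22.5000 = 4.7434

(4.7434, 2.1213, 4.7434, 4.7434)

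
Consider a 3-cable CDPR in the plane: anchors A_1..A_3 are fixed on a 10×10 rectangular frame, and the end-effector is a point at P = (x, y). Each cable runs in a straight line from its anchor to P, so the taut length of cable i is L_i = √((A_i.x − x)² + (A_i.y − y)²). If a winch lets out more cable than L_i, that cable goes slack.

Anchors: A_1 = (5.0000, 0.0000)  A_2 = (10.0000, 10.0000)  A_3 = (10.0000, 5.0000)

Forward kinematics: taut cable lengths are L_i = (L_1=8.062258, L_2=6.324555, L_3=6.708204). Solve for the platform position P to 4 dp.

circle eqns → linear via eq_j − eq_1; set k_j = A_j·A_j − L_j²
k_1 = 25.0000+0.0000−65.0000 = -40.0000
-10.0000·x − 20.0000·y = k_1−k_2 = -200.0000
-10.0000·x − 10.0000·y = k_1−k_3 = -120.0000
solve first two rows → x=4.0000, y=8.0000

(4.0000, 8.0000)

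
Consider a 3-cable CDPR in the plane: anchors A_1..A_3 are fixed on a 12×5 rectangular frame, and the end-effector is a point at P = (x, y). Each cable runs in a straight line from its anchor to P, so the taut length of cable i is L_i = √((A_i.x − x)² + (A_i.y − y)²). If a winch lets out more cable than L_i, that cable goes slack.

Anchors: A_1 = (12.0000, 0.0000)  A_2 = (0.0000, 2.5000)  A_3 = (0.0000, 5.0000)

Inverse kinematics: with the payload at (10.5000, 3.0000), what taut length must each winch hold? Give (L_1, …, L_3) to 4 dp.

L_1: Δ = A_1−P = (1.5000, -3.0000) → ‖Δ‖ = √11.2500 = 3.3541
L_2: Δ = A_2−P = (-10.5000, -0.5000) → ‖Δ‖ = √110.5000 = 10.5119
L_3: Δ = A_3−P = (-10.5000, 2.0000) → ‖Δ‖ = √114.2500 = 10.6888

(3.3541, 10.5119, 10.6888)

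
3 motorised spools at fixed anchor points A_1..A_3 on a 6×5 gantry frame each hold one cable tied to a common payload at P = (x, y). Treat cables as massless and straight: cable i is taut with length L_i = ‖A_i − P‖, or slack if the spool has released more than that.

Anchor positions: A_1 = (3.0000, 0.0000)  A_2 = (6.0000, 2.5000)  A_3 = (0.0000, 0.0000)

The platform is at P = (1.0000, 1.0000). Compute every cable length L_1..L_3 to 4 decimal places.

(2.2361, 5.2202, 1.4142)

L_1 = √((3.0000−1.0000)² + (0.0000−1.0000)²) = 2.2361
L_2 = √((6.0000−1.0000)² + (2.5000−1.0000)²) = 5.2202
L_3 = √((0.0000−1.0000)² + (0.0000−1.0000)²) = 1.4142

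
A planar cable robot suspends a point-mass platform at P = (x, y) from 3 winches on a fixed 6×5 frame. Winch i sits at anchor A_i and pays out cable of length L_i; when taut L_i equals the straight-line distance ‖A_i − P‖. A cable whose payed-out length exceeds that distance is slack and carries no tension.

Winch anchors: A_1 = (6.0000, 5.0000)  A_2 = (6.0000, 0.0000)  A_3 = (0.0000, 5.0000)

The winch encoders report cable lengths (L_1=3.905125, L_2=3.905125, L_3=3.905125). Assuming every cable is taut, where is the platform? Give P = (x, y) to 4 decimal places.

(3.0000, 2.5000)

each cable: (A_i−P)·(A_i−P) = L_i²; let c_i = ‖A_i‖²−L_i²
c_1 = 36.0000+25.0000−15.2500 = 45.7500
row 1: 0.0000x + 10.0000y = 25.0000  (c_2=20.7500)
row 2: 12.0000x + 0.0000y = 36.0000  (c_3=9.7500)
Cramer on rows 1–2 → x = 3.0000, y = 2.5000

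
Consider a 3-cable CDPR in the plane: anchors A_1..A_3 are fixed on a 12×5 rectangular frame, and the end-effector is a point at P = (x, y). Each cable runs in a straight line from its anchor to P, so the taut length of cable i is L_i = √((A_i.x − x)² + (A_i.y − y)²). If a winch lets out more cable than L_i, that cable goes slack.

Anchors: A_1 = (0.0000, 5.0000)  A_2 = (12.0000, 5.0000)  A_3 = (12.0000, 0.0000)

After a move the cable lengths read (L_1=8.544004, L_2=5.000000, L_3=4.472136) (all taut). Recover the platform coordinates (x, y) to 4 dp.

each cable: (A_i−P)·(A_i−P) = L_i²; let q_i = ‖A_i‖²−L_i²
q_1 = 0.0000+25.0000−73.0000 = -48.0000
row 1: -24.0000x + 0.0000y = -192.0000  (q_2=144.0000)
row 2: -24.0000x + 10.0000y = -172.0000  (q_3=124.0000)
Cramer on rows 1–2 → x = 8.0000, y = 2.0000

(8.0000, 2.0000)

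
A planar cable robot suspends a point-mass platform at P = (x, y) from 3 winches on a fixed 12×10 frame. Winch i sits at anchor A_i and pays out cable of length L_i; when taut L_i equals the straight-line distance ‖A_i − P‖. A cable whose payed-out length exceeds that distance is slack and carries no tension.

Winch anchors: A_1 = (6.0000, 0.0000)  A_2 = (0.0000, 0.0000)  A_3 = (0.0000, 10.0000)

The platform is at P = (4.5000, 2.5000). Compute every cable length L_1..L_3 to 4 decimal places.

L_1: Δ = A_1−P = (1.5000, -2.5000) → ‖Δ‖ = √8.5000 = 2.9155
L_2: Δ = A_2−P = (-4.5000, -2.5000) → ‖Δ‖ = √26.5000 = 5.1478
L_3: Δ = A_3−P = (-4.5000, 7.5000) → ‖Δ‖ = √76.5000 = 8.7464

(2.9155, 5.1478, 8.7464)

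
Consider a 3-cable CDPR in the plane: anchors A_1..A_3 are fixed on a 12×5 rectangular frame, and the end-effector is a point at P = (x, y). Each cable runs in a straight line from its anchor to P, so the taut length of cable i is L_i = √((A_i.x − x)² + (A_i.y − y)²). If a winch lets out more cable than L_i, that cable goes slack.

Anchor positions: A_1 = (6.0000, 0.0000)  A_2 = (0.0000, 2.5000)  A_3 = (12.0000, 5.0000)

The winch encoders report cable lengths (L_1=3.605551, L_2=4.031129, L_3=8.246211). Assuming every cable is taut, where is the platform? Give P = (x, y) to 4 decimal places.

(4.0000, 3.0000)

expand ‖A_i−P‖²=L_i² and subtract eq 1 (k_i ≔ ‖A_i‖²−L_i²)
k_1 = 36.0000+0.0000−13.0000 = 23.0000
eq1−eq2 → [12.0000  -5.0000]·P = 33.0000
eq1−eq3 → [-12.0000  -10.0000]·P = -78.0000
2×2 solve → P = (4.0000, 3.0000)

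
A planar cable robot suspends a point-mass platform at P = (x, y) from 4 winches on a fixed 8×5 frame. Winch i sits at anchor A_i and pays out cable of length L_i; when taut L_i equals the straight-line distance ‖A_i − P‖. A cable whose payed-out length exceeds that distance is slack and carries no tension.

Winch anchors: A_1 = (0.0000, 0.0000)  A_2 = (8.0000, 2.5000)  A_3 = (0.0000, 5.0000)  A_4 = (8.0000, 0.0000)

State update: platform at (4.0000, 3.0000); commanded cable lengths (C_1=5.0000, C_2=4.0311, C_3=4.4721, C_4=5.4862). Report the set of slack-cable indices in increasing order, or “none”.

4

i=1: geometric 5.0000 vs commanded 5.0000 ⇒ taut
i=2: geometric 4.0311 vs commanded 4.0311 ⇒ taut
i=3: geometric 4.4721 vs commanded 4.4721 ⇒ taut
i=4: geometric 5.0000 vs commanded 5.4862 ⇒ slack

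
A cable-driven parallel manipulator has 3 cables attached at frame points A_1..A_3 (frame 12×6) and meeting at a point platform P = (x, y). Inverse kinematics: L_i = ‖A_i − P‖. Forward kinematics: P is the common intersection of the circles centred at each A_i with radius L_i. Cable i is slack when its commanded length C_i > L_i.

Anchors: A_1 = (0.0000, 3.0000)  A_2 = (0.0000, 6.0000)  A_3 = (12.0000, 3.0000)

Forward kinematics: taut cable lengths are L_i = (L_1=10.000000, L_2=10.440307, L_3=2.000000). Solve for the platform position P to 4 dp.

(10.0000, 3.0000)

expand ‖A_i−P‖²=L_i² and subtract eq 1 (q_i ≔ ‖A_i‖²−L_i²)
q_1 = 0.0000+9.0000−100.0000 = -91.0000
eq1−eq2 → [0.0000  -6.0000]·P = -18.0000
eq1−eq3 → [-24.0000  0.0000]·P = -240.0000
2×2 solve → P = (10.0000, 3.0000)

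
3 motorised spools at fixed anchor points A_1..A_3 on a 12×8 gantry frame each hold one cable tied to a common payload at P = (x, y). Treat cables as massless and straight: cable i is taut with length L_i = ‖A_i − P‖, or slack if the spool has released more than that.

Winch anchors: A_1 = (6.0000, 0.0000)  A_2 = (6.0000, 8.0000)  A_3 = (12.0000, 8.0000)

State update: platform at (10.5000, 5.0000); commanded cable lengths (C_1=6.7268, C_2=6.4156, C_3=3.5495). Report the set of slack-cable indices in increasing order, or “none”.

cable 1: √((-4.5000)²+(-5.0000)²)=6.7268, C_1=6.7268: taut
cable 2: √((-4.5000)²+(3.0000)²)=5.4083, C_2=6.4156: slack
cable 3: √((1.5000)²+(3.0000)²)=3.3541, C_3=3.5495: slack

2, 3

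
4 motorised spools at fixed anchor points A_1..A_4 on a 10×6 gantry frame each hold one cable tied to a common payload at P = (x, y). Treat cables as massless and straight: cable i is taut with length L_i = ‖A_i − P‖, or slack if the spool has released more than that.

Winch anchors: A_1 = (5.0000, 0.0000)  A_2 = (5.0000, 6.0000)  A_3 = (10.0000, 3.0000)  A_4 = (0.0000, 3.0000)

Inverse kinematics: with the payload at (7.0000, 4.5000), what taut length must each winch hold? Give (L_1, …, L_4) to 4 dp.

L_1 = √((5.0000−7.0000)² + (0.0000−4.5000)²) = 4.9244
L_2 = √((5.0000−7.0000)² + (6.0000−4.5000)²) = 2.5000
L_3 = √((10.0000−7.0000)² + (3.0000−4.5000)²) = 3.3541
L_4 = √((0.0000−7.0000)² + (3.0000−4.5000)²) = 7.1589

(4.9244, 2.5000, 3.3541, 7.1589)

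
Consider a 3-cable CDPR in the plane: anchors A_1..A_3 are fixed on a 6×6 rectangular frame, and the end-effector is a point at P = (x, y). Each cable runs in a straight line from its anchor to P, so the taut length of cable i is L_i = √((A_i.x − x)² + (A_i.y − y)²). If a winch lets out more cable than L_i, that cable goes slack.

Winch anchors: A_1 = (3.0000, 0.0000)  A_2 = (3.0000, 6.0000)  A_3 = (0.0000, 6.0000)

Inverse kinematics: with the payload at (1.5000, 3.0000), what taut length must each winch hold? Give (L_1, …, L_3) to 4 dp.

(3.3541, 3.3541, 3.3541)

L_1: Δ = A_1−P = (1.5000, -3.0000) → ‖Δ‖ = √11.2500 = 3.3541
L_2: Δ = A_2−P = (1.5000, 3.0000) → ‖Δ‖ = √11.2500 = 3.3541
L_3: Δ = A_3−P = (-1.5000, 3.0000) → ‖Δ‖ = √11.2500 = 3.3541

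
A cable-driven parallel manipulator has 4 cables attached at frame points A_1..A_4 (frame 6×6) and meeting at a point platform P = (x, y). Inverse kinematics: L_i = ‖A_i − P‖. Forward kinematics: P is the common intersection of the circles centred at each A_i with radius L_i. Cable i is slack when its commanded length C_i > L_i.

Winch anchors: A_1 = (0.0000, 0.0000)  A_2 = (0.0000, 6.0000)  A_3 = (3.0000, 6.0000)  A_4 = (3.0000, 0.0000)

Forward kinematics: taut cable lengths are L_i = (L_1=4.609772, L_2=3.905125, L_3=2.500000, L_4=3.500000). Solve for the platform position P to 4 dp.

(3.0000, 3.5000)

circle eqns → linear via eq_j − eq_1; set q_j = A_j·A_j − L_j²
q_1 = 0.0000+0.0000−21.2500 = -21.2500
0.0000·x − 12.0000·y = q_1−q_2 = -42.0000
-6.0000·x − 12.0000·y = q_1−q_3 = -60.0000
-6.0000·x + 0.0000·y = q_1−q_4 = -18.0000
solve first two rows → x=3.0000, y=3.5000
check cable 4: ‖A_4−P‖² = 12.2500 ≈ L_4² = 12.2500 ✓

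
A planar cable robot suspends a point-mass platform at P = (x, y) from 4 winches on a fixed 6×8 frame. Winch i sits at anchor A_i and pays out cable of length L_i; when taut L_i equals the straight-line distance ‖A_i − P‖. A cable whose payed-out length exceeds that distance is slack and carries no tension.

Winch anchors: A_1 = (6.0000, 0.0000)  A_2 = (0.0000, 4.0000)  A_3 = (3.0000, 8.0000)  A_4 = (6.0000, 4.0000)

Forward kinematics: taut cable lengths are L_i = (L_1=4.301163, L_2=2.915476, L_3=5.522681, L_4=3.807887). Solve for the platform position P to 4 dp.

each cable: (A_i−P)·(A_i−P) = L_i²; let c_i = ‖A_i‖²−L_i²
c_1 = 36.0000+0.0000−18.5000 = 17.5000
row 1: 12.0000x − 8.0000y = 10.0000  (c_2=7.5000)
row 2: 6.0000x − 16.0000y = -25.0000  (c_3=42.5000)
row 3: 0.0000x − 8.0000y = -20.0000  (c_4=37.5000)
Cramer on rows 1–2 → x = 2.5000, y = 2.5000
check cable 4: ‖A_4−P‖² = 14.5000 ≈ L_4² = 14.5000 ✓

(2.5000, 2.5000)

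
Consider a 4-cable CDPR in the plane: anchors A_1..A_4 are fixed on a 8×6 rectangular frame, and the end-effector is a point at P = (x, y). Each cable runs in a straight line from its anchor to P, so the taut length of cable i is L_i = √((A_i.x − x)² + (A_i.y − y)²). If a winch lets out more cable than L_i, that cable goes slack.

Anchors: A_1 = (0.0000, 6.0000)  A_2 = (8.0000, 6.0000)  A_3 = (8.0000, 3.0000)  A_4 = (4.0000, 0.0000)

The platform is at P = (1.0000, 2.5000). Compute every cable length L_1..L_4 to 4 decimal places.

cable 1: Δx=-1.0000, Δy=3.5000; L_1 = √(Δx²+Δy²) = 3.6401
cable 2: Δx=7.0000, Δy=3.5000; L_2 = √(Δx²+Δy²) = 7.8262
cable 3: Δx=7.0000, Δy=0.5000; L_3 = √(Δx²+Δy²) = 7.0178
cable 4: Δx=3.0000, Δy=-2.5000; L_4 = √(Δx²+Δy²) = 3.9051

(3.6401, 7.8262, 7.0178, 3.9051)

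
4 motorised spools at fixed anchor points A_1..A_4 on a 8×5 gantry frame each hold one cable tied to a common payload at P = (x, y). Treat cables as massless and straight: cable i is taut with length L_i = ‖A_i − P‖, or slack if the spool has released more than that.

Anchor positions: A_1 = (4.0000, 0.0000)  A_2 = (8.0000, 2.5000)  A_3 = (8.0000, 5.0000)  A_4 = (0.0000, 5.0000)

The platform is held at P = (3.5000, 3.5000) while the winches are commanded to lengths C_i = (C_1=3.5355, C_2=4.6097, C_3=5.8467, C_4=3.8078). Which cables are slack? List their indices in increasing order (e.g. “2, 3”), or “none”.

cable 1: √((0.5000)²+(-3.5000)²)=3.5355, C_1=3.5355: taut
cable 2: √((4.5000)²+(-1.0000)²)=4.6098, C_2=4.6097: taut
cable 3: √((4.5000)²+(1.5000)²)=4.7434, C_3=5.8467: slack
cable 4: √((-3.5000)²+(1.5000)²)=3.8079, C_4=3.8078: taut

3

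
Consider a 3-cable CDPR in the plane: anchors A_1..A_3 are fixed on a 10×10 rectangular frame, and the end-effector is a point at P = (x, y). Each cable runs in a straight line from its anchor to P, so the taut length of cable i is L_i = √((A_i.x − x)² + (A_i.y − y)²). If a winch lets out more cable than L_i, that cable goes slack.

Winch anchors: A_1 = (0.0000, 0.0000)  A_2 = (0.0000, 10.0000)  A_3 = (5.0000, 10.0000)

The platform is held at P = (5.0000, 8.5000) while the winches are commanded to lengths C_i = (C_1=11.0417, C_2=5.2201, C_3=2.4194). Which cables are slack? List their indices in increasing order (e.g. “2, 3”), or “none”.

1, 3

cable 1: √((-5.0000)²+(-8.5000)²)=9.8615, C_1=11.0417: slack
cable 2: √((-5.0000)²+(1.5000)²)=5.2202, C_2=5.2201: taut
cable 3: √((0.0000)²+(1.5000)²)=1.5000, C_3=2.4194: slack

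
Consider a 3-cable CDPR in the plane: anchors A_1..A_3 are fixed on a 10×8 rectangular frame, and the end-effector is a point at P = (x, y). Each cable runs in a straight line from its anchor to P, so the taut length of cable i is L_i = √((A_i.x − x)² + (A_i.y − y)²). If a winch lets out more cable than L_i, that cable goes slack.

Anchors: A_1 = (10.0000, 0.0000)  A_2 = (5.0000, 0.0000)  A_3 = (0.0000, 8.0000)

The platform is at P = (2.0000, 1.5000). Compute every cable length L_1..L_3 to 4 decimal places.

L_1 = √((10.0000−2.0000)² + (0.0000−1.5000)²) = 8.1394
L_2 = √((5.0000−2.0000)² + (0.0000−1.5000)²) = 3.3541
L_3 = √((0.0000−2.0000)² + (8.0000−1.5000)²) = 6.8007

(8.1394, 3.3541, 6.8007)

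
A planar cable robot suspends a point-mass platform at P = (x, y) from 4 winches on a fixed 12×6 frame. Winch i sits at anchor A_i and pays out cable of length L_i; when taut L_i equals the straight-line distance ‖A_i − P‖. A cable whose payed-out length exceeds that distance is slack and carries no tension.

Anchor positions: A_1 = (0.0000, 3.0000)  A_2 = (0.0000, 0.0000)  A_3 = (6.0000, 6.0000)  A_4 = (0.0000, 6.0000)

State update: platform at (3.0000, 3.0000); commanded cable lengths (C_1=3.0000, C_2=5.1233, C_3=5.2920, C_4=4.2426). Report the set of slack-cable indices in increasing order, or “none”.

2, 3

cable 1: L_1 = ‖A_1−P‖ = 3.0000;  C_1 = 3.0000 → taut
cable 2: L_2 = ‖A_2−P‖ = 4.2426;  C_2 = 5.1233 → slack
cable 3: L_3 = ‖A_3−P‖ = 4.2426;  C_3 = 5.2920 → slack
cable 4: L_4 = ‖A_4−P‖ = 4.2426;  C_4 = 4.2426 → taut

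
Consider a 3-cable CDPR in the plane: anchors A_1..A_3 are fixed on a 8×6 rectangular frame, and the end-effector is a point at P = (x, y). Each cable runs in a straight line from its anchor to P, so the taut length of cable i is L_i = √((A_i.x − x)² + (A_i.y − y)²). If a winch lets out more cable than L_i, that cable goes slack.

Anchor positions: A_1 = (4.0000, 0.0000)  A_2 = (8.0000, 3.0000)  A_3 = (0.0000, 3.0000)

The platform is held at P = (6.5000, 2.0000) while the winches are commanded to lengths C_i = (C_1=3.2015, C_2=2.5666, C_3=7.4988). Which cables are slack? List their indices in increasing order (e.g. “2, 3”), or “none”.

cable 1: L_1 = ‖A_1−P‖ = 3.2016;  C_1 = 3.2015 → taut
cable 2: L_2 = ‖A_2−P‖ = 1.8028;  C_2 = 2.5666 → slack
cable 3: L_3 = ‖A_3−P‖ = 6.5765;  C_3 = 7.4988 → slack

2, 3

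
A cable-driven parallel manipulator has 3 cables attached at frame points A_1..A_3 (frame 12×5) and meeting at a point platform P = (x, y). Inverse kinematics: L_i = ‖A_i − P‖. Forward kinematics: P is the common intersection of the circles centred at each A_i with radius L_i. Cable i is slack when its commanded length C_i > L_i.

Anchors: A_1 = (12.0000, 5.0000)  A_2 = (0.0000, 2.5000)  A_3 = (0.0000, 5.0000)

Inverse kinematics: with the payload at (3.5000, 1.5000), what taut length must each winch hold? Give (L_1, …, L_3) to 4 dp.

L_1 = √((12.0000−3.5000)² + (5.0000−1.5000)²) = 9.1924
L_2 = √((0.0000−3.5000)² + (2.5000−1.5000)²) = 3.6401
L_3 = √((0.0000−3.5000)² + (5.0000−1.5000)²) = 4.9497

(9.1924, 3.6401, 4.9497)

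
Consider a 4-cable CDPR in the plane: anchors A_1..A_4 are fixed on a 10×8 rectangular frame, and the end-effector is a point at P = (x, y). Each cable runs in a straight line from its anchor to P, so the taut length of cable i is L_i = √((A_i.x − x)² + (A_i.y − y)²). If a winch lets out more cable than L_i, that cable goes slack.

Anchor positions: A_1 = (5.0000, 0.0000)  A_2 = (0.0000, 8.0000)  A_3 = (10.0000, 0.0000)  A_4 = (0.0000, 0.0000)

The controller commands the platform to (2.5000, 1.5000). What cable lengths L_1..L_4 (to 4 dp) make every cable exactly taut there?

(2.9155, 6.9642, 7.6485, 2.9155)

cable 1: Δx=2.5000, Δy=-1.5000; L_1 = √(Δx²+Δy²) = 2.9155
cable 2: Δx=-2.5000, Δy=6.5000; L_2 = √(Δx²+Δy²) = 6.9642
cable 3: Δx=7.5000, Δy=-1.5000; L_3 = √(Δx²+Δy²) = 7.6485
cable 4: Δx=-2.5000, Δy=-1.5000; L_4 = √(Δx²+Δy²) = 2.9155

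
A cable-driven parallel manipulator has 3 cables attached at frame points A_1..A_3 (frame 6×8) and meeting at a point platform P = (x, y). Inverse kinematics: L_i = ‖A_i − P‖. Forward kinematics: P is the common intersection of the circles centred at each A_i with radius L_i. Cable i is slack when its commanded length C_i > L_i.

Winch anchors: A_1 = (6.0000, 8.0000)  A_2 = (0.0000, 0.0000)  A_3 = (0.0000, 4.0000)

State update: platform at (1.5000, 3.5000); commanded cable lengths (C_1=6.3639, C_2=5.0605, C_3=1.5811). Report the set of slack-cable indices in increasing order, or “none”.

i=1: geometric 6.3640 vs commanded 6.3639 ⇒ taut
i=2: geometric 3.8079 vs commanded 5.0605 ⇒ slack
i=3: geometric 1.5811 vs commanded 1.5811 ⇒ taut

2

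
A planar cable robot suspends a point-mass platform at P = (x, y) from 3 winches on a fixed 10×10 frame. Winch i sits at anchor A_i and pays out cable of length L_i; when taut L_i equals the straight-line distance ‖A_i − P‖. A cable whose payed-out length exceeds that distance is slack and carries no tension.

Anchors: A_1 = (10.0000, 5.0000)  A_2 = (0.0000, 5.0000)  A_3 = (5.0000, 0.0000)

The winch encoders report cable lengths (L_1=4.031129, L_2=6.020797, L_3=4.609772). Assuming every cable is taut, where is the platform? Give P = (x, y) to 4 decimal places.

(6.0000, 4.5000)

expand ‖A_i−P‖²=L_i² and subtract eq 1 (q_i ≔ ‖A_i‖²−L_i²)
q_1 = 100.0000+25.0000−16.2500 = 108.7500
eq1−eq2 → [20.0000  0.0000]·P = 120.0000
eq1−eq3 → [10.0000  10.0000]·P = 105.0000
2×2 solve → P = (6.0000, 4.5000)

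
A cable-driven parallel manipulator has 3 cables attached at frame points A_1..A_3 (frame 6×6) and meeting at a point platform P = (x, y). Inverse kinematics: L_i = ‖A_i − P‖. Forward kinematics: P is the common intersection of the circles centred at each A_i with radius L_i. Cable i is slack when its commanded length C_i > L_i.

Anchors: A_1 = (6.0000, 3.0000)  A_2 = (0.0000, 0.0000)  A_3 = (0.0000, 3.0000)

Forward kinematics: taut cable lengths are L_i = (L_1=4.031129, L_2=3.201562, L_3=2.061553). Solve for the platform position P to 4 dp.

(2.0000, 2.5000)

circle eqns → linear via eq_j − eq_1; set q_j = A_j·A_j − L_j²
q_1 = 36.0000+9.0000−16.2500 = 28.7500
12.0000·x + 6.0000·y = q_1−q_2 = 39.0000
12.0000·x + 0.0000·y = q_1−q_3 = 24.0000
solve first two rows → x=2.0000, y=2.5000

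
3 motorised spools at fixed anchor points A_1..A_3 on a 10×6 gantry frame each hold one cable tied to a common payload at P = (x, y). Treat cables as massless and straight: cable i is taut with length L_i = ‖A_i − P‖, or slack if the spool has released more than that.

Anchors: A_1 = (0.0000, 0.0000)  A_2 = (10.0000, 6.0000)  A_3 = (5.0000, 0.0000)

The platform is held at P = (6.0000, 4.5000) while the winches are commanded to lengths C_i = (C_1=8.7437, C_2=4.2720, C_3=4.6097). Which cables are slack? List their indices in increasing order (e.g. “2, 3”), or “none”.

i=1: geometric 7.5000 vs commanded 8.7437 ⇒ slack
i=2: geometric 4.2720 vs commanded 4.2720 ⇒ taut
i=3: geometric 4.6098 vs commanded 4.6097 ⇒ taut

1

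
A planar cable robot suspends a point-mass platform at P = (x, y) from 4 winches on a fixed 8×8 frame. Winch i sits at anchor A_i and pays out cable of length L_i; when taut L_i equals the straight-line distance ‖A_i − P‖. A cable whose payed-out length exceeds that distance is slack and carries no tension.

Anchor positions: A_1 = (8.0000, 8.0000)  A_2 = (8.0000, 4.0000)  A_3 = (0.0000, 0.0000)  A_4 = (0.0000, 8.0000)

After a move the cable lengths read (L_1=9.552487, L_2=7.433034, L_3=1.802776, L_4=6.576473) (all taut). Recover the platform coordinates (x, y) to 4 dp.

(1.0000, 1.5000)

each cable: (A_i−P)·(A_i−P) = L_i²; let k_i = ‖A_i‖²−L_i²
k_1 = 64.0000+64.0000−91.2500 = 36.7500
row 1: 0.0000x + 8.0000y = 12.0000  (k_2=24.7500)
row 2: 16.0000x + 16.0000y = 40.0000  (k_3=-3.2500)
row 3: 16.0000x + 0.0000y = 16.0000  (k_4=20.7500)
Cramer on rows 1–2 → x = 1.0000, y = 1.5000
check cable 4: ‖A_4−P‖² = 43.2500 ≈ L_4² = 43.2500 ✓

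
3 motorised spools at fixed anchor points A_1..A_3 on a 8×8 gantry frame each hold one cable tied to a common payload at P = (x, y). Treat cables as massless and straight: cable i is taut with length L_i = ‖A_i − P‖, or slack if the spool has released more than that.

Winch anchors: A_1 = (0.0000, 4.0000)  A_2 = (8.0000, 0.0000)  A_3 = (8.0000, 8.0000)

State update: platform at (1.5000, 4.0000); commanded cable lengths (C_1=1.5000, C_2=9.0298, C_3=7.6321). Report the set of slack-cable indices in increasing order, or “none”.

2

cable 1: √((-1.5000)²+(0.0000)²)=1.5000, C_1=1.5000: taut
cable 2: √((6.5000)²+(-4.0000)²)=7.6322, C_2=9.0298: slack
cable 3: √((6.5000)²+(4.0000)²)=7.6322, C_3=7.6321: taut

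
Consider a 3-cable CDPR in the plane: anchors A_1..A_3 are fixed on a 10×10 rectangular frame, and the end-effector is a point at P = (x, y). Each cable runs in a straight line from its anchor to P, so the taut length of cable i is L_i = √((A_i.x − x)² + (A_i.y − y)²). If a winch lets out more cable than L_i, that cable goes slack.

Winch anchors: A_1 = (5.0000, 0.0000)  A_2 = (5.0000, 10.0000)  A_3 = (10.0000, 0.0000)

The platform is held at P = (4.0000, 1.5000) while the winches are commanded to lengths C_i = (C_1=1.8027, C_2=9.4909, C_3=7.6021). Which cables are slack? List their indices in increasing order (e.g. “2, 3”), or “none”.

2, 3

i=1: geometric 1.8028 vs commanded 1.8027 ⇒ taut
i=2: geometric 8.5586 vs commanded 9.4909 ⇒ slack
i=3: geometric 6.1847 vs commanded 7.6021 ⇒ slack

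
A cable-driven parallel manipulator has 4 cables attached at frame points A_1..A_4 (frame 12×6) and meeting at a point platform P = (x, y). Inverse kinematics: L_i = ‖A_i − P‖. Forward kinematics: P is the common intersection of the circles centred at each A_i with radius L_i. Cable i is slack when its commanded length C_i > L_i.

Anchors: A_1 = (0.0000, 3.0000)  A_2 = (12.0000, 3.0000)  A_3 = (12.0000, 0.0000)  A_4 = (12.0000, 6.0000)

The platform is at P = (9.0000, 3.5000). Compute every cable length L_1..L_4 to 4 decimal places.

L_1 = √((0.0000−9.0000)² + (3.0000−3.5000)²) = 9.0139
L_2 = √((12.0000−9.0000)² + (3.0000−3.5000)²) = 3.0414
L_3 = √((12.0000−9.0000)² + (0.0000−3.5000)²) = 4.6098
L_4 = √((12.0000−9.0000)² + (6.0000−3.5000)²) = 3.9051

(9.0139, 3.0414, 4.6098, 3.9051)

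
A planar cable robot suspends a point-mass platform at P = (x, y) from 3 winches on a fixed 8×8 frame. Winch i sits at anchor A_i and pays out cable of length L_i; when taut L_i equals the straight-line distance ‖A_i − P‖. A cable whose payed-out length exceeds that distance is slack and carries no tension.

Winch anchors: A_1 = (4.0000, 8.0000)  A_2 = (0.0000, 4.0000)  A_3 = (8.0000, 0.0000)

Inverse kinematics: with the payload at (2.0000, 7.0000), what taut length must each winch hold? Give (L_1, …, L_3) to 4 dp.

L_1 = √((4.0000−2.0000)² + (8.0000−7.0000)²) = 2.2361
L_2 = √((0.0000−2.0000)² + (4.0000−7.0000)²) = 3.6056
L_3 = √((8.0000−2.0000)² + (0.0000−7.0000)²) = 9.2195

(2.2361, 3.6056, 9.2195)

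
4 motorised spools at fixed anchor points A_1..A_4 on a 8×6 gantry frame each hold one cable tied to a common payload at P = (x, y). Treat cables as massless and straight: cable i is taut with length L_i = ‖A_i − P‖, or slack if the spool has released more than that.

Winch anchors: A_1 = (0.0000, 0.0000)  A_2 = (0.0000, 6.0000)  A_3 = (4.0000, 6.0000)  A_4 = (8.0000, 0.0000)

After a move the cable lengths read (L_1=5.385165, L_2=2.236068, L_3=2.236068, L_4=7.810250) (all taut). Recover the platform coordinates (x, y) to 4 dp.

each cable: (A_i−P)·(A_i−P) = L_i²; let q_i = ‖A_i‖²−L_i²
q_1 = 0.0000+0.0000−29.0000 = -29.0000
row 1: 0.0000x − 12.0000y = -60.0000  (q_2=31.0000)
row 2: -8.0000x − 12.0000y = -76.0000  (q_3=47.0000)
row 3: -16.0000x + 0.0000y = -32.0000  (q_4=3.0000)
Cramer on rows 1–2 → x = 2.0000, y = 5.0000
check cable 4: ‖A_4−P‖² = 61.0000 ≈ L_4² = 61.0000 ✓

(2.0000, 5.0000)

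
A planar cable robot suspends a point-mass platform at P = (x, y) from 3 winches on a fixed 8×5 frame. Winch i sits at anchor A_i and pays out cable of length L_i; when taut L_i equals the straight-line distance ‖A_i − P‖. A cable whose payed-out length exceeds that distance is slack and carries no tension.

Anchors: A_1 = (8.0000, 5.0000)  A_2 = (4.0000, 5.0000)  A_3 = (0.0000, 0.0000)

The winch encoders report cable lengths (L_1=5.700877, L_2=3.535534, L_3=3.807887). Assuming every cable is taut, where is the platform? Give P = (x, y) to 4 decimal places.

(3.5000, 1.5000)

expand ‖A_i−P‖²=L_i² and subtract eq 1 (q_i ≔ ‖A_i‖²−L_i²)
q_1 = 64.0000+25.0000−32.5000 = 56.5000
eq1−eq2 → [8.0000  0.0000]·P = 28.0000
eq1−eq3 → [16.0000  10.0000]·P = 71.0000
2×2 solve → P = (3.5000, 1.5000)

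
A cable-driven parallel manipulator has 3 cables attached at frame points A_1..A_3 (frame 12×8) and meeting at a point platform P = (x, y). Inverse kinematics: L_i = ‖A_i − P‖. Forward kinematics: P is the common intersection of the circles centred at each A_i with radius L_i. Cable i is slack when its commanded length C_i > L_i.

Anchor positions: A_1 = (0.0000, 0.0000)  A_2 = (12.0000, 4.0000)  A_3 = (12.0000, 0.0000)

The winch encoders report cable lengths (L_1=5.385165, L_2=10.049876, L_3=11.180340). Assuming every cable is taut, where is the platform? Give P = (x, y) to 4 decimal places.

(2.0000, 5.0000)

circle eqns → linear via eq_j − eq_1; set q_j = A_j·A_j − L_j²
q_1 = 0.0000+0.0000−29.0000 = -29.0000
-24.0000·x − 8.0000·y = q_1−q_2 = -88.0000
-24.0000·x + 0.0000·y = q_1−q_3 = -48.0000
solve first two rows → x=2.0000, y=5.0000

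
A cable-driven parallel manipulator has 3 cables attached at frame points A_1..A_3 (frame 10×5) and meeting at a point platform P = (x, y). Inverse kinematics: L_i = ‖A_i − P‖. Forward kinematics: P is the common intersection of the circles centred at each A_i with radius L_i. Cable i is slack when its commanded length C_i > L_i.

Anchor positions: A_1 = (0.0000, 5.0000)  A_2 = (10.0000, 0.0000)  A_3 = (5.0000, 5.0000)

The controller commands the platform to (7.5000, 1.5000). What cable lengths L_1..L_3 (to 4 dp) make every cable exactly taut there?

L_1 = √((0.0000−7.5000)² + (5.0000−1.5000)²) = 8.2765
L_2 = √((10.0000−7.5000)² + (0.0000−1.5000)²) = 2.9155
L_3 = √((5.0000−7.5000)² + (5.0000−1.5000)²) = 4.3012

(8.2765, 2.9155, 4.3012)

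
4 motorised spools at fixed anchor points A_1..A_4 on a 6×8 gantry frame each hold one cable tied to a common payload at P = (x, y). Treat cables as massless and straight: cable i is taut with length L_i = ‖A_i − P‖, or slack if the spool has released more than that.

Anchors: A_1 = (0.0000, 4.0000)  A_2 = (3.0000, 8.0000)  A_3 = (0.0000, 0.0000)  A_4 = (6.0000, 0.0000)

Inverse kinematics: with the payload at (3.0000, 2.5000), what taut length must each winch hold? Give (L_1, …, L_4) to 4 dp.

cable 1: Δx=-3.0000, Δy=1.5000; L_1 = √(Δx²+Δy²) = 3.3541
cable 2: Δx=0.0000, Δy=5.5000; L_2 = √(Δx²+Δy²) = 5.5000
cable 3: Δx=-3.0000, Δy=-2.5000; L_3 = √(Δx²+Δy²) = 3.9051
cable 4: Δx=3.0000, Δy=-2.5000; L_4 = √(Δx²+Δy²) = 3.9051

(3.3541, 5.5000, 3.9051, 3.9051)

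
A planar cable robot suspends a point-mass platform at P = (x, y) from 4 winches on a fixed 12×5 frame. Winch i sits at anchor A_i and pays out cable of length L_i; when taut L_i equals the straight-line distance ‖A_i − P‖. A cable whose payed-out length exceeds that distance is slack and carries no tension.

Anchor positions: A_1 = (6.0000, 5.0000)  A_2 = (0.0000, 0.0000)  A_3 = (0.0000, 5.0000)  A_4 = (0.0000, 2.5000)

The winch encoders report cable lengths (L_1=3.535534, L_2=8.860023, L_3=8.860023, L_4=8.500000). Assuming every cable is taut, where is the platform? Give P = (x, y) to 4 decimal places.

(8.5000, 2.5000)

circle eqns → linear via eq_j − eq_1; set k_j = A_j·A_j − L_j²
k_1 = 36.0000+25.0000−12.5000 = 48.5000
12.0000·x + 10.0000·y = k_1−k_2 = 127.0000
12.0000·x + 0.0000·y = k_1−k_3 = 102.0000
12.0000·x + 5.0000·y = k_1−k_4 = 114.5000
solve first two rows → x=8.5000, y=2.5000
check cable 4: ‖A_4−P‖² = 72.2500 ≈ L_4² = 72.2500 ✓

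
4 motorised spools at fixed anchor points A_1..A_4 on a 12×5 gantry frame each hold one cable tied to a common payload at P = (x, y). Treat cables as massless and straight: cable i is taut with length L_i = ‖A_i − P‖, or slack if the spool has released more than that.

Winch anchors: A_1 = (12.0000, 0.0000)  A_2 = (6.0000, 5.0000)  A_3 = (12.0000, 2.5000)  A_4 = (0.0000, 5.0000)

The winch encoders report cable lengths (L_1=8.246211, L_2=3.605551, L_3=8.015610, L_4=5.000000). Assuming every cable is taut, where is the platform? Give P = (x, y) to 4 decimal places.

expand ‖A_i−P‖²=L_i² and subtract eq 1 (c_i ≔ ‖A_i‖²−L_i²)
c_1 = 144.0000+0.0000−68.0000 = 76.0000
eq1−eq2 → [12.0000  -10.0000]·P = 28.0000
eq1−eq3 → [0.0000  -5.0000]·P = -10.0000
eq1−eq4 → [24.0000  -10.0000]·P = 76.0000
2×2 solve → P = (4.0000, 2.0000)
check cable 4: ‖A_4−P‖² = 25.0000 ≈ L_4² = 25.0000 ✓

(4.0000, 2.0000)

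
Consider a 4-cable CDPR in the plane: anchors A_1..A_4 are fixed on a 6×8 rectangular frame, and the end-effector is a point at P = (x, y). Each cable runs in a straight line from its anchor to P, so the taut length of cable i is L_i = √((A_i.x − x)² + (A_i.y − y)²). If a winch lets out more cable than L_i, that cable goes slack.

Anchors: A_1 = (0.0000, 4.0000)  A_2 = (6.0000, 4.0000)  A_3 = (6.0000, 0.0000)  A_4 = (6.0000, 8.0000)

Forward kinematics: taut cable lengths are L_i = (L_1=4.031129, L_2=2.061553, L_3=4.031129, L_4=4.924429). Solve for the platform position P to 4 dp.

(4.0000, 3.5000)

each cable: (A_i−P)·(A_i−P) = L_i²; let c_i = ‖A_i‖²−L_i²
c_1 = 0.0000+16.0000−16.2500 = -0.2500
row 1: -12.0000x + 0.0000y = -48.0000  (c_2=47.7500)
row 2: -12.0000x + 8.0000y = -20.0000  (c_3=19.7500)
row 3: -12.0000x − 8.0000y = -76.0000  (c_4=75.7500)
Cramer on rows 1–2 → x = 4.0000, y = 3.5000
check cable 4: ‖A_4−P‖² = 24.2500 ≈ L_4² = 24.2500 ✓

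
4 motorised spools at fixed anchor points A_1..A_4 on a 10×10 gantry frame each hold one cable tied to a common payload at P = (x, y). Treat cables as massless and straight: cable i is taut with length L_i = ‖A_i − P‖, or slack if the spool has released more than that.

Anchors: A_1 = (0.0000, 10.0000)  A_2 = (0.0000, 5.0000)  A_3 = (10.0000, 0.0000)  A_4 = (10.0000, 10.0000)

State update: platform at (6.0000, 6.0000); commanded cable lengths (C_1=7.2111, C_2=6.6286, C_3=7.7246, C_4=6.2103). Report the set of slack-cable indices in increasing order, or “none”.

cable 1: L_1 = ‖A_1−P‖ = 7.2111;  C_1 = 7.2111 → taut
cable 2: L_2 = ‖A_2−P‖ = 6.0828;  C_2 = 6.6286 → slack
cable 3: L_3 = ‖A_3−P‖ = 7.2111;  C_3 = 7.7246 → slack
cable 4: L_4 = ‖A_4−P‖ = 5.6569;  C_4 = 6.2103 → slack

2, 3, 4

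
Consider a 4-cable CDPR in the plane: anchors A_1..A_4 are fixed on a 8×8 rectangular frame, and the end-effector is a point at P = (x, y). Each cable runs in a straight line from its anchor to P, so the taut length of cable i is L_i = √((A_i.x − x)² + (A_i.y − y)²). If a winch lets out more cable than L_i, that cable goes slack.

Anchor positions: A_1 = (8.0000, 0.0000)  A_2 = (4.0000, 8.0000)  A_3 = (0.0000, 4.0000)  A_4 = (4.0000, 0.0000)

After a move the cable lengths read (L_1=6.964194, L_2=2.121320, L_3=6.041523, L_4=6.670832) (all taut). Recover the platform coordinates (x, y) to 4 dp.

expand ‖A_i−P‖²=L_i² and subtract eq 1 (k_i ≔ ‖A_i‖²−L_i²)
k_1 = 64.0000+0.0000−48.5000 = 15.5000
eq1−eq2 → [8.0000  -16.0000]·P = -60.0000
eq1−eq3 → [16.0000  -8.0000]·P = 36.0000
eq1−eq4 → [8.0000  0.0000]·P = 44.0000
2×2 solve → P = (5.5000, 6.5000)
check cable 4: ‖A_4−P‖² = 44.5000 ≈ L_4² = 44.5000 ✓

(5.5000, 6.5000)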